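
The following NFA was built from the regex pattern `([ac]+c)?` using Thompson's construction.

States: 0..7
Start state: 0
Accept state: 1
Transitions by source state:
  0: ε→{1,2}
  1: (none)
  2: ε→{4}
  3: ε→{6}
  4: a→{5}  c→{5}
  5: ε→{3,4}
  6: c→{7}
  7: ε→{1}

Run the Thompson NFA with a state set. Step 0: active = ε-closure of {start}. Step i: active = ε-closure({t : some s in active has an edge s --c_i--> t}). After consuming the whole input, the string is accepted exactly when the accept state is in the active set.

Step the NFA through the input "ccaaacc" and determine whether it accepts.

S₀ = ε-closure({0}) = {0,1,2,4}
'c' @ 1: {3,4,5,6}
'c' @ 2: {1,3,4,5,6,7}  ✓accept
'a' @ 3: {3,4,5,6}
'a' @ 4: {3,4,5,6}
'a' @ 5: {3,4,5,6}
'c' @ 6: {1,3,4,5,6,7}  ✓accept
'c' @ 7: {1,3,4,5,6,7}  ✓accept
after full input: {1,3,4,5,6,7}  (accept=1 in)

Answer: ACCEPT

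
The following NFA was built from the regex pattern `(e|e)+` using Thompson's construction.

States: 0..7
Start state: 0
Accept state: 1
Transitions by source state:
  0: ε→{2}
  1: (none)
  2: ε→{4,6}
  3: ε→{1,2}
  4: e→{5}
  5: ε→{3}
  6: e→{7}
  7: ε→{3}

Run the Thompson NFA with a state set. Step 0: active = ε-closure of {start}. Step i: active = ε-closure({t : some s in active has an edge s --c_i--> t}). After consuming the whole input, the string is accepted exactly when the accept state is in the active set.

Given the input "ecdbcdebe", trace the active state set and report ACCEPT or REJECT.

Answer: REJECT

Steps:
start: ε-closure({0}) = {0,2,4,6}
'e' @ 1: {1,2,3,4,5,6,7}  (accept∈set)
'c' @ 2: {}  — no active states
rest 'dbcdebe' ignored (set empty)
after full input: {}  (accept=1 not in)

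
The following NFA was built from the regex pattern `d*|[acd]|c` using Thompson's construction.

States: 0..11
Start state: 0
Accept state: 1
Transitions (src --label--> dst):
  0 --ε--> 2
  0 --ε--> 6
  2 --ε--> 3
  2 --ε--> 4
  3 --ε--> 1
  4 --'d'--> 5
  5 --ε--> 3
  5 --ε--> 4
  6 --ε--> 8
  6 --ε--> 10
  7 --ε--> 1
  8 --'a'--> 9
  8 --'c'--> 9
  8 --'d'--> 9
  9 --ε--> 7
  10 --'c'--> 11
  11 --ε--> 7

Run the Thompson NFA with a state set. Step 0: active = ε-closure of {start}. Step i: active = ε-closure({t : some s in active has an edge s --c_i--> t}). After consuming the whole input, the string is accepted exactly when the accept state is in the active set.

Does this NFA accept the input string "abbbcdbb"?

start: ε-closure({0}) = {0,1,2,3,4,6,8,10}
'a' @ 1: {1,7,9}  (accept∈set)
'b' @ 2: {}  — no active states
rest 'bbcdbb' ignored (set empty)
after full input: {}  (accept=1 not in)

Answer: REJECT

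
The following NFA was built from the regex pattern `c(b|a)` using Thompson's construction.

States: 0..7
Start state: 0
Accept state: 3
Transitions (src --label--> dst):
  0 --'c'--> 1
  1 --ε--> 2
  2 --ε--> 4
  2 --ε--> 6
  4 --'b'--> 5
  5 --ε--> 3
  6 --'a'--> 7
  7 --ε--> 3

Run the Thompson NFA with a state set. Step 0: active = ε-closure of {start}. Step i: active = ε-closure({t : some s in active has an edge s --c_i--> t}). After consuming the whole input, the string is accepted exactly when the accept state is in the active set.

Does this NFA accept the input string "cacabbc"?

Answer: REJECT

Trace:
S₀ = ε-closure({0}) = {0}
'c' @ 1: {1,2,4,6}
'a' @ 2: {3,7}  ✓accept
'c' @ 3: {}  — dead — no transitions
rest 'abbc' ignored (set empty)
end set {} — state 3 not in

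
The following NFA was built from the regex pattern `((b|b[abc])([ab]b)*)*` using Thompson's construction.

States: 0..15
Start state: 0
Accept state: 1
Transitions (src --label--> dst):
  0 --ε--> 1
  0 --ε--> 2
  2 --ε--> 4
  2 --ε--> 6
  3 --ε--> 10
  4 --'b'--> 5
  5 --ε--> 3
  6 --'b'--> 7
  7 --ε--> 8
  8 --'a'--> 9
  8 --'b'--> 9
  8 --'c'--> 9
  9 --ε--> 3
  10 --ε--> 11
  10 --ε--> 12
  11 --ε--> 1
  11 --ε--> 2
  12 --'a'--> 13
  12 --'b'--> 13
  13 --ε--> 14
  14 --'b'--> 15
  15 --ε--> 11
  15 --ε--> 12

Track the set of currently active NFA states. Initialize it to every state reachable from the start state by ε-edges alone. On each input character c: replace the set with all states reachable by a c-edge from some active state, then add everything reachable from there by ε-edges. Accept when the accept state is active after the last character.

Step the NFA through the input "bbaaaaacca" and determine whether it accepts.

start: ε-closure({0}) = {0,1,2,4,6}
'b' @ 1: {1,2,3,4,5,6,7,8,10,11,12}  ✓accept
'b' @ 2: {1,2,3,4,5,6,7,8,9,10,11,12,13,14}  ✓accept
'a' @ 3: {1,2,3,4,6,9,10,11,12,13,14}  ✓accept
'a' @ 4: {13,14}
'a' @ 5: {}  — no active states
rest 'aacca' ignored (set empty)
end set {} — state 1 not in

Answer: REJECT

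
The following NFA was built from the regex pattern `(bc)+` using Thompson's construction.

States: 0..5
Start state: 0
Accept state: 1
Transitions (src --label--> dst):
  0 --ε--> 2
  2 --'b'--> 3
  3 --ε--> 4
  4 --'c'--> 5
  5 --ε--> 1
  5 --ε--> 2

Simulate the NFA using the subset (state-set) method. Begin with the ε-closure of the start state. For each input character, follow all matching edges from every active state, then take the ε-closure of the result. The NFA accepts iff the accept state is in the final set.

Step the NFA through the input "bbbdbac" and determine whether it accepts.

initial (ε-close {0}): {0,2}
'b' @ 1: {3,4}
'b' @ 2: {}  — no active states
rest 'bdbac' ignored (set empty)
final: {}; accept 1 not in set

Answer: REJECT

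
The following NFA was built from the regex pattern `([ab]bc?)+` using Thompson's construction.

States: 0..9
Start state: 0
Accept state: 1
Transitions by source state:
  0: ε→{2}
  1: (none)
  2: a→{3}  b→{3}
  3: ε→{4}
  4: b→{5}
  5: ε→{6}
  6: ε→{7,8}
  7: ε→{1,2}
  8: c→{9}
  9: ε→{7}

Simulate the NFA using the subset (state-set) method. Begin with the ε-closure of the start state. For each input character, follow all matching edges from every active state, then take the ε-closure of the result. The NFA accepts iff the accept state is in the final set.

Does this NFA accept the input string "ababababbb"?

Answer: ACCEPT

Steps:
initial (ε-close {0}): {0,2}
'a' @ 1: {3,4}
'b' @ 2: {1,2,5,6,7,8}  ✓accept
'a' @ 3: {3,4}
'b' @ 4: {1,2,5,6,7,8}  ✓accept
'a' @ 5: {3,4}
'b' @ 6: {1,2,5,6,7,8}  ✓accept
'a' @ 7: {3,4}
'b' @ 8: {1,2,5,6,7,8}  ✓accept
'b' @ 9: {3,4}
'b' @ 10: {1,2,5,6,7,8}  ✓accept
final: {1,2,5,6,7,8}; accept 1 in set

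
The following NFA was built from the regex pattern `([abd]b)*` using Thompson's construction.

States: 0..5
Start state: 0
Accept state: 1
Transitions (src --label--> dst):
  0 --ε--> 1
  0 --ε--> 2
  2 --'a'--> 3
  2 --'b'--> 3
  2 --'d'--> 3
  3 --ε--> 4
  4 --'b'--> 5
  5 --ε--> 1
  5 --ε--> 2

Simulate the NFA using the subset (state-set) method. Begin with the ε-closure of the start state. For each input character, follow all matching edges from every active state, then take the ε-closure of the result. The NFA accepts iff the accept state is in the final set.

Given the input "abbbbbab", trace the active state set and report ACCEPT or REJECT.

Answer: ACCEPT

Steps:
initial (ε-close {0}): {0,1,2}
'a' @ 1: {3,4}
'b' @ 2: {1,2,5}  [accepting]
'b' @ 3: {3,4}
'b' @ 4: {1,2,5}  [accepting]
'b' @ 5: {3,4}
'b' @ 6: {1,2,5}  [accepting]
'a' @ 7: {3,4}
'b' @ 8: {1,2,5}  [accepting]
after full input: {1,2,5}  (accept=1 in)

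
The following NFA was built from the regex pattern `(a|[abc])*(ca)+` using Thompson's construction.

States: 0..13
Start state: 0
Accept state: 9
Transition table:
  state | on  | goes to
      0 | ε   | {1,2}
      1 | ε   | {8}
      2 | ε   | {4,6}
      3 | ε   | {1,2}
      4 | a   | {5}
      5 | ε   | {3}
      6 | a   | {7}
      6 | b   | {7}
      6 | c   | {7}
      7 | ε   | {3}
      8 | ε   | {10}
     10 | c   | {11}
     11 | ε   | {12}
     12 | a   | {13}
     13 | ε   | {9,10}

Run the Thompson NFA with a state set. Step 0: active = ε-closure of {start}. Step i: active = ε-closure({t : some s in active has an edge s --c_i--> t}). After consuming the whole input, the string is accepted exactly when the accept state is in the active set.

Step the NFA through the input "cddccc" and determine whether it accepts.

S₀ = ε-closure({0}) = {0,1,2,4,6,8,10}
'c' @ 1: {1,2,3,4,6,7,8,10,11,12}
'd' @ 2: {}  — state set empty
rest 'dccc' ignored (set empty)
after full input: {}  (accept=9 not in)

Answer: REJECT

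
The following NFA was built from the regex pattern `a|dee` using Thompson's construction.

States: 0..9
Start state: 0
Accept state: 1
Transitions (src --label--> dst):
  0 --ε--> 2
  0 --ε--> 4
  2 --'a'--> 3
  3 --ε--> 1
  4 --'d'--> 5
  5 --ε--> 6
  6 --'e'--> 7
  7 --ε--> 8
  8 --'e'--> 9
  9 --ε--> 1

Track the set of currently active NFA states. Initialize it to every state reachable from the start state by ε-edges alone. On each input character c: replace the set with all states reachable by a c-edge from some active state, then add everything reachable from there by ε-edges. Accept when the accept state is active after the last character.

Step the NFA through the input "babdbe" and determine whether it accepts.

Answer: REJECT

Trace:
initial (ε-close {0}): {0,2,4}
'b' @ 1: {}  — state set empty
rest 'abdbe' ignored (set empty)
after full input: {}  (accept=1 not in)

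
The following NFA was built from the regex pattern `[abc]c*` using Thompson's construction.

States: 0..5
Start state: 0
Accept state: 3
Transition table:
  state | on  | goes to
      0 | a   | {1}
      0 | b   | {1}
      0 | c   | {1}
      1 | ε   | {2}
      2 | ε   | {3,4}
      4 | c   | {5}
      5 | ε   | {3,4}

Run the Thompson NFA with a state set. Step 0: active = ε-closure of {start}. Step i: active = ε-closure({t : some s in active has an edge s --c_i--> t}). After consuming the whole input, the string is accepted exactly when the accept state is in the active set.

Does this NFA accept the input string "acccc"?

Answer: ACCEPT

Trace:
S₀ = ε-closure({0}) = {0}
'a' @ 1: {1,2,3,4}  [accepting]
'c' @ 2: {3,4,5}  [accepting]
'c' @ 3: {3,4,5}  [accepting]
'c' @ 4: {3,4,5}  [accepting]
'c' @ 5: {3,4,5}  [accepting]
after full input: {3,4,5}  (accept=3 in)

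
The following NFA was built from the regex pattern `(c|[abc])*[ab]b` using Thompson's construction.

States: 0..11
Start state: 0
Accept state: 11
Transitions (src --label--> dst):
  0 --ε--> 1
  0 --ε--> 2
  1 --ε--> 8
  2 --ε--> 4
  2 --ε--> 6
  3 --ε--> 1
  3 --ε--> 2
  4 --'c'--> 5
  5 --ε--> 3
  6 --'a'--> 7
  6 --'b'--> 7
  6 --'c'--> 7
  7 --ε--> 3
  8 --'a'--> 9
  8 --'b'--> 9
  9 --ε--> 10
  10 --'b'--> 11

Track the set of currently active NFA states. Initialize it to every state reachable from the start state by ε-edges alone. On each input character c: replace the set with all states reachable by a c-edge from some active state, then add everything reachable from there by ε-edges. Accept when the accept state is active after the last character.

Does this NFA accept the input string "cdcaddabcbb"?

start: ε-closure({0}) = {0,1,2,4,6,8}
'c' @ 1: {1,2,3,4,5,6,7,8}
'd' @ 2: {}  — no active states
rest 'caddabcbb' ignored (set empty)
end set {} — state 11 not in

Answer: REJECT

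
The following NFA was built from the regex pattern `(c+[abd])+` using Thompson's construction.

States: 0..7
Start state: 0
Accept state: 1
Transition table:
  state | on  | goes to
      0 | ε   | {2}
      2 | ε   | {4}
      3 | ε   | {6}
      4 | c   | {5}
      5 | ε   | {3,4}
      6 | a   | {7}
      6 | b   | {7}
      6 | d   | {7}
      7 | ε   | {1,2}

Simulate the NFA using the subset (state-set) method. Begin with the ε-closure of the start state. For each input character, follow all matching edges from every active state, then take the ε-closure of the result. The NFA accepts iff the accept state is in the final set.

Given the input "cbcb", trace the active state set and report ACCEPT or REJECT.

S₀ = ε-closure({0}) = {0,2,4}
'c' @ 1: {3,4,5,6}
'b' @ 2: {1,2,4,7}  [accepting]
'c' @ 3: {3,4,5,6}
'b' @ 4: {1,2,4,7}  [accepting]
final: {1,2,4,7}; accept 1 in set

Answer: ACCEPT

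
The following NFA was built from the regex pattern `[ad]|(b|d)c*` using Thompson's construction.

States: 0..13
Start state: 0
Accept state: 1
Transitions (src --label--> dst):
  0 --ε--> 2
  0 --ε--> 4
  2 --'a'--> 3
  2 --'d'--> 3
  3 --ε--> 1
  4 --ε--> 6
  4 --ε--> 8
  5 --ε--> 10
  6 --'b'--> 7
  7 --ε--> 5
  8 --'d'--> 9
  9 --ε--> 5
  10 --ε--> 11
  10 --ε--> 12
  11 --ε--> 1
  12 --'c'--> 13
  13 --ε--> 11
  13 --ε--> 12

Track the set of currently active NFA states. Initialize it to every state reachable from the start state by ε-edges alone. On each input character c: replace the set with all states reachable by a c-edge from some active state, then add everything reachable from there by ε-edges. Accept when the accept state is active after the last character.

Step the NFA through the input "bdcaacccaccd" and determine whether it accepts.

initial (ε-close {0}): {0,2,4,6,8}
'b' @ 1: {1,5,7,10,11,12}  ✓accept
'd' @ 2: {}  — no active states
rest 'caacccaccd' ignored (set empty)
after full input: {}  (accept=1 not in)

Answer: REJECT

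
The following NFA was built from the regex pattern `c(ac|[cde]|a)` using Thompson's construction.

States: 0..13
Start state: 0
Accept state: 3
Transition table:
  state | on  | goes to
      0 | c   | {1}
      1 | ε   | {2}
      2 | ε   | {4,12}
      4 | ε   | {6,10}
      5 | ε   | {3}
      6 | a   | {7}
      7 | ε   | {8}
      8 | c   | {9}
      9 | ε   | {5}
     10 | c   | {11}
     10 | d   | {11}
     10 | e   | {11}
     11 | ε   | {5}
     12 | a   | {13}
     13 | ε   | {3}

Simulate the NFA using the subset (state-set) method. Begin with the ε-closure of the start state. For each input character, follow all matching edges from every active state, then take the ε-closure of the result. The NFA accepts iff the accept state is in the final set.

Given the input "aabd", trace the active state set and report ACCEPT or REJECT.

Answer: REJECT

Derivation:
S₀ = ε-closure({0}) = {0}
'a' @ 1: {}  — dead — no transitions
rest 'abd' ignored (set empty)
final: {}; accept 3 not in set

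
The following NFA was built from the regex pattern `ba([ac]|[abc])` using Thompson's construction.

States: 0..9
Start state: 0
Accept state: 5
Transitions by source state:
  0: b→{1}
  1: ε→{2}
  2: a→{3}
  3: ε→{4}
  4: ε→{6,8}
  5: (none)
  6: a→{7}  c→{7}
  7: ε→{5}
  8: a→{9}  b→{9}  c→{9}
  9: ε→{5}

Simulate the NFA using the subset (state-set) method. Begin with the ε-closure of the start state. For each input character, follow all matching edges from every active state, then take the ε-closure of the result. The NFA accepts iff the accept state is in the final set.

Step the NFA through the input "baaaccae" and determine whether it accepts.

start: ε-closure({0}) = {0}
'b' @ 1: {1,2}
'a' @ 2: {3,4,6,8}
'a' @ 3: {5,7,9}  (accept∈set)
'a' @ 4: {}  — state set empty
rest 'ccae' ignored (set empty)
final: {}; accept 5 not in set

Answer: REJECT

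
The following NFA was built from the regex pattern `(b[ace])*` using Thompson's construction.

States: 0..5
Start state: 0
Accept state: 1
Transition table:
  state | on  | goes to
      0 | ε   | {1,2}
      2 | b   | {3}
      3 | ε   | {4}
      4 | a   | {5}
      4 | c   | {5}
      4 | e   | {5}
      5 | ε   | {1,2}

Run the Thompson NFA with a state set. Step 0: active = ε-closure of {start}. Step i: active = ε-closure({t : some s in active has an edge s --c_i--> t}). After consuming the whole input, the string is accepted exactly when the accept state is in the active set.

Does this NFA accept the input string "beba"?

initial (ε-close {0}): {0,1,2}
'b' @ 1: {3,4}
'e' @ 2: {1,2,5}  (accept∈set)
'b' @ 3: {3,4}
'a' @ 4: {1,2,5}  (accept∈set)
end set {1,2,5} — state 1 in

Answer: ACCEPT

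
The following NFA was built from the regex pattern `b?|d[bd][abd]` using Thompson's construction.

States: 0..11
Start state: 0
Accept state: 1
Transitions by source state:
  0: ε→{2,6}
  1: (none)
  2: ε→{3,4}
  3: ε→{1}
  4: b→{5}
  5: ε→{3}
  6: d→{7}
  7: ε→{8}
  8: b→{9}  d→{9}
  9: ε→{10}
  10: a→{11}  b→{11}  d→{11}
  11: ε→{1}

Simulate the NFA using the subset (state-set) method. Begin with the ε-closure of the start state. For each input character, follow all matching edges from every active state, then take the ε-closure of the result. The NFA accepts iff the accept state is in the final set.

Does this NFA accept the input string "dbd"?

Answer: ACCEPT

Derivation:
start: ε-closure({0}) = {0,1,2,3,4,6}
'd' @ 1: {7,8}
'b' @ 2: {9,10}
'd' @ 3: {1,11}  [accepting]
after full input: {1,11}  (accept=1 in)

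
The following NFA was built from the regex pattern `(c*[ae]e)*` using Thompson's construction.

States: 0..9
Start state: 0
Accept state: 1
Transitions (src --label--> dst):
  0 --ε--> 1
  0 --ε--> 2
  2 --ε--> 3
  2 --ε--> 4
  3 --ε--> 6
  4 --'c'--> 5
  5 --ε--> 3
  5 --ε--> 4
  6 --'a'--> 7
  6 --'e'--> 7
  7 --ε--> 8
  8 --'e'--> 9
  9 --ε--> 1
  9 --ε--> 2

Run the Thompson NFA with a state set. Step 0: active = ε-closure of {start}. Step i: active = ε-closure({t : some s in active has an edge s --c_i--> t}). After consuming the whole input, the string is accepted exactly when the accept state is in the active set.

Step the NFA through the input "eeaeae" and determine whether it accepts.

Answer: ACCEPT

Derivation:
S₀ = ε-closure({0}) = {0,1,2,3,4,6}
'e' @ 1: {7,8}
'e' @ 2: {1,2,3,4,6,9}  [accepting]
'a' @ 3: {7,8}
'e' @ 4: {1,2,3,4,6,9}  [accepting]
'a' @ 5: {7,8}
'e' @ 6: {1,2,3,4,6,9}  [accepting]
after full input: {1,2,3,4,6,9}  (accept=1 in)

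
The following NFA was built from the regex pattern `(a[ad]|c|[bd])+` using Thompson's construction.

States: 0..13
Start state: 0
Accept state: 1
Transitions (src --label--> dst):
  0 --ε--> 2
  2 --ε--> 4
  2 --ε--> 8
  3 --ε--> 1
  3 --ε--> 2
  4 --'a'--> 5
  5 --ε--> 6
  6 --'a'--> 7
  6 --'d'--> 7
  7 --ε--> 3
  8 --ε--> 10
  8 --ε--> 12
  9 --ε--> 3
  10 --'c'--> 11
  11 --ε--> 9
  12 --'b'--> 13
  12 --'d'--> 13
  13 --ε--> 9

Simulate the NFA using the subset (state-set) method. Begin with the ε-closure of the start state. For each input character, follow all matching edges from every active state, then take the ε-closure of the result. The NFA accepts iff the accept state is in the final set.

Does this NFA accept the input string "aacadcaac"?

Answer: ACCEPT

Derivation:
S₀ = ε-closure({0}) = {0,2,4,8,10,12}
'a' @ 1: {5,6}
'a' @ 2: {1,2,3,4,7,8,10,12}  ✓accept
'c' @ 3: {1,2,3,4,8,9,10,11,12}  ✓accept
'a' @ 4: {5,6}
'd' @ 5: {1,2,3,4,7,8,10,12}  ✓accept
'c' @ 6: {1,2,3,4,8,9,10,11,12}  ✓accept
'a' @ 7: {5,6}
'a' @ 8: {1,2,3,4,7,8,10,12}  ✓accept
'c' @ 9: {1,2,3,4,8,9,10,11,12}  ✓accept
after full input: {1,2,3,4,8,9,10,11,12}  (accept=1 in)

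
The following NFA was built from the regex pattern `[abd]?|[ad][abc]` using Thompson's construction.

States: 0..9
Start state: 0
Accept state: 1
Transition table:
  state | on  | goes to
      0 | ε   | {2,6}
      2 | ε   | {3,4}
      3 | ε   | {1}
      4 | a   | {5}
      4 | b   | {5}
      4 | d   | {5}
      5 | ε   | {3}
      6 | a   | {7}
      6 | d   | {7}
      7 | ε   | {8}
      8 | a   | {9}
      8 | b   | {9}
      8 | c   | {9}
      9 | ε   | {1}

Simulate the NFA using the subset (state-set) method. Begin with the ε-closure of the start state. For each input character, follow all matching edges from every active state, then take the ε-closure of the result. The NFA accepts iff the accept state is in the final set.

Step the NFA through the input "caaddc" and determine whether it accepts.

Answer: REJECT

Derivation:
S₀ = ε-closure({0}) = {0,1,2,3,4,6}
'c' @ 1: {}  — dead — no transitions
rest 'aaddc' ignored (set empty)
end set {} — state 1 not in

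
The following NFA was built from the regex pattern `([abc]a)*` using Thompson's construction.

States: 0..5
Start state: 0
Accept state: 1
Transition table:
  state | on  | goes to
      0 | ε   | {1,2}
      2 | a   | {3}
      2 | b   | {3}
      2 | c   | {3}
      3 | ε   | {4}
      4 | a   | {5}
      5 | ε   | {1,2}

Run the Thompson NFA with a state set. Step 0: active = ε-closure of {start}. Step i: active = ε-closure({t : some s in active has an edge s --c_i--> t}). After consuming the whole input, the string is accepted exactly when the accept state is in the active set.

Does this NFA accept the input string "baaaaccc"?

S₀ = ε-closure({0}) = {0,1,2}
'b' @ 1: {3,4}
'a' @ 2: {1,2,5}  (accept∈set)
'a' @ 3: {3,4}
'a' @ 4: {1,2,5}  (accept∈set)
'a' @ 5: {3,4}
'c' @ 6: {}  — dead — no transitions
rest 'cc' ignored (set empty)
end set {} — state 1 not in

Answer: REJECT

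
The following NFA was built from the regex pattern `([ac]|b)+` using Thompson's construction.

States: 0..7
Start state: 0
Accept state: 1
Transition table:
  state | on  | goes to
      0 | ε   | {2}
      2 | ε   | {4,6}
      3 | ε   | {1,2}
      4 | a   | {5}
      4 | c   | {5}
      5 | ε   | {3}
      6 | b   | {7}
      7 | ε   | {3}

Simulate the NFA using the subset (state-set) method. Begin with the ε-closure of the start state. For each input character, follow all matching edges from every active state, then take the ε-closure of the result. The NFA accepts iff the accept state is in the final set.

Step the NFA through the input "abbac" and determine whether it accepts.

start: ε-closure({0}) = {0,2,4,6}
'a' @ 1: {1,2,3,4,5,6}  (accept∈set)
'b' @ 2: {1,2,3,4,6,7}  (accept∈set)
'b' @ 3: {1,2,3,4,6,7}  (accept∈set)
'a' @ 4: {1,2,3,4,5,6}  (accept∈set)
'c' @ 5: {1,2,3,4,5,6}  (accept∈set)
end set {1,2,3,4,5,6} — state 1 in

Answer: ACCEPT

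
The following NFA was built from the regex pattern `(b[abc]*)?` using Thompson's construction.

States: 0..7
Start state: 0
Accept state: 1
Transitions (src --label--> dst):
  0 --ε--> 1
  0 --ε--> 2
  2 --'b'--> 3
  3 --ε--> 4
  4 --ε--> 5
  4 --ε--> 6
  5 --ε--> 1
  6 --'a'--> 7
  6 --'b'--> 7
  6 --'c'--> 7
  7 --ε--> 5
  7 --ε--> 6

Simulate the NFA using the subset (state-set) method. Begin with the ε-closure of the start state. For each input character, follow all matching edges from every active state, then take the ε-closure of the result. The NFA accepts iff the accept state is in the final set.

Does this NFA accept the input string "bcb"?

Answer: ACCEPT

Steps:
S₀ = ε-closure({0}) = {0,1,2}
'b' @ 1: {1,3,4,5,6}  [accepting]
'c' @ 2: {1,5,6,7}  [accepting]
'b' @ 3: {1,5,6,7}  [accepting]
after full input: {1,5,6,7}  (accept=1 in)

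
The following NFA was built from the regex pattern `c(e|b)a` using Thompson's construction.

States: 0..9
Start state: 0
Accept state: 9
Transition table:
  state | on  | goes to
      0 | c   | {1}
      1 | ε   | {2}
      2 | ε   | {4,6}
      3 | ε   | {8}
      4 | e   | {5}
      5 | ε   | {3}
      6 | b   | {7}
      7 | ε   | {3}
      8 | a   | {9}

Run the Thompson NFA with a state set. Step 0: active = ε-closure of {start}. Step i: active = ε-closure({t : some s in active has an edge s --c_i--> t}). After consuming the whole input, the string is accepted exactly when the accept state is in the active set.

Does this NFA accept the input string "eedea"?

start: ε-closure({0}) = {0}
'e' @ 1: {}  — dead — no transitions
rest 'edea' ignored (set empty)
final: {}; accept 9 not in set

Answer: REJECT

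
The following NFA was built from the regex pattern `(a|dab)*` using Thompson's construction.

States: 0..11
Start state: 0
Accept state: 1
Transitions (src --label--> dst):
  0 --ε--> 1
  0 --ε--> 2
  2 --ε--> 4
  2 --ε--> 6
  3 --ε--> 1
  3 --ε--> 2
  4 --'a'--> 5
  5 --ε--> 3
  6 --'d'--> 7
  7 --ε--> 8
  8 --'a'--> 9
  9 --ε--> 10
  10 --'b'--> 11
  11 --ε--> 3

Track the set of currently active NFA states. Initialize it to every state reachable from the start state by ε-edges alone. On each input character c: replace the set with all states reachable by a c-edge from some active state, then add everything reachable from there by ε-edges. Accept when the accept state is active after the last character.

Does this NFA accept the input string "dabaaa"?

Answer: ACCEPT

Derivation:
S₀ = ε-closure({0}) = {0,1,2,4,6}
'd' @ 1: {7,8}
'a' @ 2: {9,10}
'b' @ 3: {1,2,3,4,6,11}  [accepting]
'a' @ 4: {1,2,3,4,5,6}  [accepting]
'a' @ 5: {1,2,3,4,5,6}  [accepting]
'a' @ 6: {1,2,3,4,5,6}  [accepting]
final: {1,2,3,4,5,6}; accept 1 in set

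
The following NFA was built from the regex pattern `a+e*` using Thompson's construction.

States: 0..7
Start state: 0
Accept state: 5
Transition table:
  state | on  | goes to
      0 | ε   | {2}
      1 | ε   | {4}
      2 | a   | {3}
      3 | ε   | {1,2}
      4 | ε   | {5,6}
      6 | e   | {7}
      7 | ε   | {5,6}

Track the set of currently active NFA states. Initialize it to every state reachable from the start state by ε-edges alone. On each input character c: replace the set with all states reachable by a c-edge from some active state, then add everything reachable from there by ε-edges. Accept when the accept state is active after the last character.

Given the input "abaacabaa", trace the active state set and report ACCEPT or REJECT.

Answer: REJECT

Derivation:
initial (ε-close {0}): {0,2}
'a' @ 1: {1,2,3,4,5,6}  (accept∈set)
'b' @ 2: {}  — state set empty
rest 'aacabaa' ignored (set empty)
after full input: {}  (accept=5 not in)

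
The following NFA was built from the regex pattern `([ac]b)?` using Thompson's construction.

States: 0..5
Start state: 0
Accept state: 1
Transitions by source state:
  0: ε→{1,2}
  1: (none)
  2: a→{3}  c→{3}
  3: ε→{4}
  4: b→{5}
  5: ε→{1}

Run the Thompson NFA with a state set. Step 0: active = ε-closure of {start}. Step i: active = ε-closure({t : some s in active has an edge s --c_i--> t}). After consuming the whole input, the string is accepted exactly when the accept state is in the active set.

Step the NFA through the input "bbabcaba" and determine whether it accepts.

initial (ε-close {0}): {0,1,2}
'b' @ 1: {}  — dead — no transitions
rest 'babcaba' ignored (set empty)
end set {} — state 1 not in

Answer: REJECT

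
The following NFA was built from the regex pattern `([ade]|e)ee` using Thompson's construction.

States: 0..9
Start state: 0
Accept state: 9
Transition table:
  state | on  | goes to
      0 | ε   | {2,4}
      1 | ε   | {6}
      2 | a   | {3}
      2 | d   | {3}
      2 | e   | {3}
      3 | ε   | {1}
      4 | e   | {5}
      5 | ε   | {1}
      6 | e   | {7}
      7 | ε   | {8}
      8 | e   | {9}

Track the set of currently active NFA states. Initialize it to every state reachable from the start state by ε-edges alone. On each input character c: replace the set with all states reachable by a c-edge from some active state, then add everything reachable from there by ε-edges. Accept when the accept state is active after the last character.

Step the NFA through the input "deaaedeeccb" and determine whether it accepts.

initial (ε-close {0}): {0,2,4}
'd' @ 1: {1,3,6}
'e' @ 2: {7,8}
'a' @ 3: {}  — dead — no transitions
rest 'aedeeccb' ignored (set empty)
end set {} — state 9 not in

Answer: REJECT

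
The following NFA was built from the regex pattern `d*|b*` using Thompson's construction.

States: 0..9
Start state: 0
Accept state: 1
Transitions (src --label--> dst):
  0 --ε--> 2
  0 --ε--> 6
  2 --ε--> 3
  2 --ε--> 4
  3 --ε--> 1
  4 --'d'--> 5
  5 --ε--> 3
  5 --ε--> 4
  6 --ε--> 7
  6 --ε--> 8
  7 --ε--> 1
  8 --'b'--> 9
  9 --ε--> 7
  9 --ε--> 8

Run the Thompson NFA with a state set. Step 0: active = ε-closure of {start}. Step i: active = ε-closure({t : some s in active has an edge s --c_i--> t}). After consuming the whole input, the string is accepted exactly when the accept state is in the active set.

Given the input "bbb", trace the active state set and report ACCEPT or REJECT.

Answer: ACCEPT

Trace:
S₀ = ε-closure({0}) = {0,1,2,3,4,6,7,8}
'b' @ 1: {1,7,8,9}  ✓accept
'b' @ 2: {1,7,8,9}  ✓accept
'b' @ 3: {1,7,8,9}  ✓accept
after full input: {1,7,8,9}  (accept=1 in)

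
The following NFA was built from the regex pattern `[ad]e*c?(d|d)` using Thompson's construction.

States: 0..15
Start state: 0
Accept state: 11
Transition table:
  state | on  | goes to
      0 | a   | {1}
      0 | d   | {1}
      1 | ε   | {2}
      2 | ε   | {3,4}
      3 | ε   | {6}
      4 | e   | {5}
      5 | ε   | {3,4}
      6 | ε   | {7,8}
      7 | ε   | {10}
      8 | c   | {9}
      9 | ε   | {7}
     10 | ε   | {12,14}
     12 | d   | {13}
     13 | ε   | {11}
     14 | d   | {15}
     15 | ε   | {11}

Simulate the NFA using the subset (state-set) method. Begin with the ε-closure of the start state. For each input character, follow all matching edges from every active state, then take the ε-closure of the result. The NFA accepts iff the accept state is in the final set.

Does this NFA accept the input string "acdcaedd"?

start: ε-closure({0}) = {0}
'a' @ 1: {1,2,3,4,6,7,8,10,12,14}
'c' @ 2: {7,9,10,12,14}
'd' @ 3: {11,13,15}  (accept∈set)
'c' @ 4: {}  — dead — no transitions
rest 'aedd' ignored (set empty)
after full input: {}  (accept=11 not in)

Answer: REJECT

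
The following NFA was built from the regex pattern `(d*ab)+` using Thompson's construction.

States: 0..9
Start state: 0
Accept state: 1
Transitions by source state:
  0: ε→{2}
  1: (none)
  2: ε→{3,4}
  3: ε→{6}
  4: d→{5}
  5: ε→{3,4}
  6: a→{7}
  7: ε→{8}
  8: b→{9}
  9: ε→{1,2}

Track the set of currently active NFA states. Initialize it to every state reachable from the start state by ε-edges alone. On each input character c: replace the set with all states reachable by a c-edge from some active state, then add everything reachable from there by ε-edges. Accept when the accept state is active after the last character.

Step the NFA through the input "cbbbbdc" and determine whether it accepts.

start: ε-closure({0}) = {0,2,3,4,6}
'c' @ 1: {}  — dead — no transitions
rest 'bbbbdc' ignored (set empty)
after full input: {}  (accept=1 not in)

Answer: REJECT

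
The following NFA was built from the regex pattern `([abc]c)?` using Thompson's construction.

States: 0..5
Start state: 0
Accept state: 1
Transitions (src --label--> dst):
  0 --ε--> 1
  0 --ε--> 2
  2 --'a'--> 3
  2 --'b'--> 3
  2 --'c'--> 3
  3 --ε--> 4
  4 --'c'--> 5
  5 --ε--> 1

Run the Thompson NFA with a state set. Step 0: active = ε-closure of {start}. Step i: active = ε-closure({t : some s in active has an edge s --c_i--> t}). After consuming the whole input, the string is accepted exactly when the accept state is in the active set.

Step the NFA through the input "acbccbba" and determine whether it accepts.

start: ε-closure({0}) = {0,1,2}
'a' @ 1: {3,4}
'c' @ 2: {1,5}  ✓accept
'b' @ 3: {}  — no active states
rest 'ccbba' ignored (set empty)
end set {} — state 1 not in

Answer: REJECT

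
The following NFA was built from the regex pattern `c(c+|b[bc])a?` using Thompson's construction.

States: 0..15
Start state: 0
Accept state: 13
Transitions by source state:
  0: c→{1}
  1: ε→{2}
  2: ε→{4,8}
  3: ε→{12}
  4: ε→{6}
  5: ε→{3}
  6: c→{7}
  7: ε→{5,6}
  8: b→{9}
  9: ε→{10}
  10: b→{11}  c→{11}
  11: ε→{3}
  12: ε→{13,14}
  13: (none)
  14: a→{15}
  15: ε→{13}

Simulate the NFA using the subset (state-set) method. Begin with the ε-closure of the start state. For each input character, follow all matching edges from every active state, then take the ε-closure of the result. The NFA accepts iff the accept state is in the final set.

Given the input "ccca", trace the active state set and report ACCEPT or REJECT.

Answer: ACCEPT

Steps:
initial (ε-close {0}): {0}
'c' @ 1: {1,2,4,6,8}
'c' @ 2: {3,5,6,7,12,13,14}  (accept∈set)
'c' @ 3: {3,5,6,7,12,13,14}  (accept∈set)
'a' @ 4: {13,15}  (accept∈set)
end set {13,15} — state 13 in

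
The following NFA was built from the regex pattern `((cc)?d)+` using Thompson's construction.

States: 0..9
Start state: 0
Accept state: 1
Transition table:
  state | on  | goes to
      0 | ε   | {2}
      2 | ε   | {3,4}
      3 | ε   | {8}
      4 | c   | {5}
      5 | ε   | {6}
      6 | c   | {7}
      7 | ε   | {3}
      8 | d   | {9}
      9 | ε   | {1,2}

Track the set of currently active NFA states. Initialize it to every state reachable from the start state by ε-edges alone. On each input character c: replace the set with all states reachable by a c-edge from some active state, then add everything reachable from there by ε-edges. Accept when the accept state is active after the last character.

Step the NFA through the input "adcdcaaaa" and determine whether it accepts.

Answer: REJECT

Steps:
initial (ε-close {0}): {0,2,3,4,8}
'a' @ 1: {}  — state set empty
rest 'dcdcaaaa' ignored (set empty)
final: {}; accept 1 not in set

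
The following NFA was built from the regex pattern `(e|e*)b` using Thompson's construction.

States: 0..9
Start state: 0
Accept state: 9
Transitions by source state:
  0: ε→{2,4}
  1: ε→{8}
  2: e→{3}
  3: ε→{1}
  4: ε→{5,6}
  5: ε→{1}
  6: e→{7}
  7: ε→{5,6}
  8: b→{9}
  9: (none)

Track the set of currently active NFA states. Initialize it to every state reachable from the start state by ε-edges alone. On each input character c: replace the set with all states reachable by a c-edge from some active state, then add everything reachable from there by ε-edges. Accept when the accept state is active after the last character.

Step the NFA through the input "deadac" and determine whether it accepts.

Answer: REJECT

Steps:
initial (ε-close {0}): {0,1,2,4,5,6,8}
'd' @ 1: {}  — state set empty
rest 'eadac' ignored (set empty)
after full input: {}  (accept=9 not in)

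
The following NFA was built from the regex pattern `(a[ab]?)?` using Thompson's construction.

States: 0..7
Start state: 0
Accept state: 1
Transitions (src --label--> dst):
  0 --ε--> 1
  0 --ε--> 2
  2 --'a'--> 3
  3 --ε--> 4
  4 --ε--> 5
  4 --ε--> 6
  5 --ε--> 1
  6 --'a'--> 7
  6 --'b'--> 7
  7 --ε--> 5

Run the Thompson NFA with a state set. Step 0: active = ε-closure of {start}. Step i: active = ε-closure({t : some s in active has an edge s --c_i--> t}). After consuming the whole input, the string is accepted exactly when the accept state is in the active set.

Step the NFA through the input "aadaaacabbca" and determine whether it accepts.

Answer: REJECT

Derivation:
S₀ = ε-closure({0}) = {0,1,2}
'a' @ 1: {1,3,4,5,6}  ✓accept
'a' @ 2: {1,5,7}  ✓accept
'd' @ 3: {}  — state set empty
rest 'aaacabbca' ignored (set empty)
end set {} — state 1 not in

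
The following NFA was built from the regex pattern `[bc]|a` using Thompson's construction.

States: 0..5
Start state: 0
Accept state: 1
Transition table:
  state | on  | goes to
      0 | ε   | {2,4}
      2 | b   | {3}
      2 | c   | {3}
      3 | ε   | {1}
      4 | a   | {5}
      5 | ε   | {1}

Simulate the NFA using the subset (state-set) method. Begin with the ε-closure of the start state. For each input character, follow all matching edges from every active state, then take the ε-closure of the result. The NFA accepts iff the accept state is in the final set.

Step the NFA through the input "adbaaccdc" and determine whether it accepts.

Answer: REJECT

Derivation:
start: ε-closure({0}) = {0,2,4}
'a' @ 1: {1,5}  (accept∈set)
'd' @ 2: {}  — state set empty
rest 'baaccdc' ignored (set empty)
final: {}; accept 1 not in set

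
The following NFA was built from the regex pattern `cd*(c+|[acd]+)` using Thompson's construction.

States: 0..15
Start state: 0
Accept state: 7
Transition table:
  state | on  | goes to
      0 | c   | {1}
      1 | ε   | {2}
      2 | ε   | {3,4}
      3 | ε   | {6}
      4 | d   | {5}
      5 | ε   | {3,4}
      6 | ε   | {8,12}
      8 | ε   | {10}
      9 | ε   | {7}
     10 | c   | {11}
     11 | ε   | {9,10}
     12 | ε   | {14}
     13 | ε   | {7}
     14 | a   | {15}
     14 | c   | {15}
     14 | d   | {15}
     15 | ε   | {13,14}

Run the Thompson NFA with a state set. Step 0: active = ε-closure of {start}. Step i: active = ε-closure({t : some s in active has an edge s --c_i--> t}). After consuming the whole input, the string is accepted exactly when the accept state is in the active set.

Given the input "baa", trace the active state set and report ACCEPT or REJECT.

Answer: REJECT

Steps:
S₀ = ε-closure({0}) = {0}
'b' @ 1: {}  — state set empty
rest 'aa' ignored (set empty)
after full input: {}  (accept=7 not in)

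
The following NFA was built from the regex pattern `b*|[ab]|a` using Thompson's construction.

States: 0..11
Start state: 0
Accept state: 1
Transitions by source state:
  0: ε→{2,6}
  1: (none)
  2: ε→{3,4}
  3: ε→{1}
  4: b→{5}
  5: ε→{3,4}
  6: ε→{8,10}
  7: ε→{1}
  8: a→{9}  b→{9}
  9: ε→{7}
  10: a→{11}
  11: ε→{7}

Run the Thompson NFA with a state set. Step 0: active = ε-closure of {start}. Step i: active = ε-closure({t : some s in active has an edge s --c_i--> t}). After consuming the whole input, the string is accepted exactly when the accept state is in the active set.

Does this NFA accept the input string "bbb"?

start: ε-closure({0}) = {0,1,2,3,4,6,8,10}
'b' @ 1: {1,3,4,5,7,9}  ✓accept
'b' @ 2: {1,3,4,5}  ✓accept
'b' @ 3: {1,3,4,5}  ✓accept
end set {1,3,4,5} — state 1 in

Answer: ACCEPT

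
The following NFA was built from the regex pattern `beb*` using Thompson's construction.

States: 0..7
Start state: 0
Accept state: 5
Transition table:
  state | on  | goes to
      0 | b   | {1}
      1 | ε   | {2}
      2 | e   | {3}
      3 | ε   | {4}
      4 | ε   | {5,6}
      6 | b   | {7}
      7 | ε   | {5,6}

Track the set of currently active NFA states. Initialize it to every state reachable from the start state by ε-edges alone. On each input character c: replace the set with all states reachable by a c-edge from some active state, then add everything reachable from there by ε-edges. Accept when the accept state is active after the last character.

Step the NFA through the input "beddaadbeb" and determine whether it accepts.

Answer: REJECT

Steps:
initial (ε-close {0}): {0}
'b' @ 1: {1,2}
'e' @ 2: {3,4,5,6}  (accept∈set)
'd' @ 3: {}  — dead — no transitions
rest 'daadbeb' ignored (set empty)
end set {} — state 5 not in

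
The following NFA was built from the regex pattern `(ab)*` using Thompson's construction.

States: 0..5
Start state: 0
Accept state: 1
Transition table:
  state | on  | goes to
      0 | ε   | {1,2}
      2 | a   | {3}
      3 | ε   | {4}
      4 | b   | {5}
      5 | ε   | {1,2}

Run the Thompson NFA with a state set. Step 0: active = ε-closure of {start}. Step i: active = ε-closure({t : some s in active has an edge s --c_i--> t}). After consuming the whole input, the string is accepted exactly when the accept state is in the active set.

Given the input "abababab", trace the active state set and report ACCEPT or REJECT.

Answer: ACCEPT

Trace:
S₀ = ε-closure({0}) = {0,1,2}
'a' @ 1: {3,4}
'b' @ 2: {1,2,5}  [accepting]
'a' @ 3: {3,4}
'b' @ 4: {1,2,5}  [accepting]
'a' @ 5: {3,4}
'b' @ 6: {1,2,5}  [accepting]
'a' @ 7: {3,4}
'b' @ 8: {1,2,5}  [accepting]
final: {1,2,5}; accept 1 in set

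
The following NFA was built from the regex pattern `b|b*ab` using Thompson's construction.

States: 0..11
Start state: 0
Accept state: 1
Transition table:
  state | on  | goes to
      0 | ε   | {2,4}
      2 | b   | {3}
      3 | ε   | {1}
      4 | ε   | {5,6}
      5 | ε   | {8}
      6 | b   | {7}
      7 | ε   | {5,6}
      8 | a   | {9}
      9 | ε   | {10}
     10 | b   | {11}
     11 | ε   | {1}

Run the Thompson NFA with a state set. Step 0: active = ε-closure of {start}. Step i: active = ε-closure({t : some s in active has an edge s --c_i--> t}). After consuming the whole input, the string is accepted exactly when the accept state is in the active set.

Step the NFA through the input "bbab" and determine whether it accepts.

start: ε-closure({0}) = {0,2,4,5,6,8}
'b' @ 1: {1,3,5,6,7,8}  ✓accept
'b' @ 2: {5,6,7,8}
'a' @ 3: {9,10}
'b' @ 4: {1,11}  ✓accept
final: {1,11}; accept 1 in set

Answer: ACCEPT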